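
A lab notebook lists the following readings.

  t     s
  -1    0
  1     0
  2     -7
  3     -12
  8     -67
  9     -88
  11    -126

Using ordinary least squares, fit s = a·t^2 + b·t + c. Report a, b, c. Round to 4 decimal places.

Normal-equation sums: Σt^2·t^2 = 25397, Σt^2·t = 2607, Σt^2 = 281, Σt·t = 281, Σt = 33, Σ1 = 7.
And Σt^2·s = -26798, Σt·s = -2764, Σs = -300.
AᵀA·[a, b, c]ᵀ = Aᵀs becomes [[25397, 2607, 281]; [2607, 281, 33]; [281, 33, 7]]·[a, b, c]ᵀ = [-26798, -2764, -300]ᵀ.
Row-reducing yields a = -209995/221201, b = -233476/221201, c = 50429/221201.

a = -0.9493, b = -1.0555, c = 0.2280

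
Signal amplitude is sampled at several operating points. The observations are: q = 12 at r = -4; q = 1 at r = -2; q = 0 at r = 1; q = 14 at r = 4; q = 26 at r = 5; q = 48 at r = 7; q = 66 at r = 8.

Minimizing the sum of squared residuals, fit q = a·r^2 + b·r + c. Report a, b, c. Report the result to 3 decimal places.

a = 0.999, b = 0.400, c = -2.197

From the data, Σr^2·r^2 = 7651, Σr^2·r = 973, Σr^2 = 175, Σr·r = 175, Σr = 19, Σ1 = 7.
Right-hand side: Σr^2·q = 7646, Σr·q = 1000, Σq = 167.
Solving the 3×3 system (Gaussian elimination) gives a = 182183/182406, b = 3471/8686, c = -28624/13029.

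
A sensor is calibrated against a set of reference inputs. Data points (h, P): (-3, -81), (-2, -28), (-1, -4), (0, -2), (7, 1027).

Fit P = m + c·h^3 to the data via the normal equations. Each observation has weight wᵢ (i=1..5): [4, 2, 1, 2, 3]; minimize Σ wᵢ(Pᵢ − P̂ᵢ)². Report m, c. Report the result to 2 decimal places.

The normal equations are: 12·m + 904·c = 2693;  904·m + 355992·c = 1065983.
(Σwᵢ·1 = 12, Σwᵢ·h^3 = 904, Σwᵢ·h^3·h^3 = 355992, Σwᵢ·P = 2693, Σwᵢ·h^3·P = 1065983.)
Determinant 12·355992 − 904² = 3454688.
m = (2693·355992 − 904·1065983)/3454688 = -155068/107959; c = (12·1065983 − 904·2693)/3454688 = 2589331/863672.

m = -1.44, c = 3.00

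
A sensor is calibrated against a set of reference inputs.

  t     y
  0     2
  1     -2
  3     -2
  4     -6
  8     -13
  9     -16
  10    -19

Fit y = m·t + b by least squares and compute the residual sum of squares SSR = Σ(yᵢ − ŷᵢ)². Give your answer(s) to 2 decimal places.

Setting ∂/∂m … = 0 gives: 271·m + 35·b = -470;  35·m + 7·b = -56.
(Σt·t = 271, Σt = 35, Σ1 = 7, Σt·y = -470, Σy = -56.)
Eliminating b: 7·(row 1) − 35·(row 2) gives 672·m = 7·(-470) − 35·(-56) = -1330, so m = -95/48.
Then b = ((-56) − 35·(-95/48))/7 = 91/48.
Residuals: 5/48, -23/12, 49/24, 1/48, 15/16, -1/12, -53/48; SSR = 239/24.

SSR = 9.96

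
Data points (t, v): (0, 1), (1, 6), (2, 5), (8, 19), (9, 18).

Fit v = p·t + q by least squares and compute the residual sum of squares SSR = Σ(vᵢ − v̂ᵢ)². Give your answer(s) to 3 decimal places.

Sums needed: Σt·t = 150, Σt = 20, Σ1 = 5.
And Σt·v = 330, Σv = 49.
Normal equations: [[150, 20]; [20, 5]]·[p, q]ᵀ = [330, 49]ᵀ.
Eliminating q: 5·(row 1) − 20·(row 2) gives 350·p = 5·330 − 20·49 = 670, so p = 67/35.
Then q = (49 − 20·(67/35))/5 = 15/7.
Residuals: -8/7, 68/35, -34/35, 54/35, -48/35; SSR = 72/7.

SSR = 10.286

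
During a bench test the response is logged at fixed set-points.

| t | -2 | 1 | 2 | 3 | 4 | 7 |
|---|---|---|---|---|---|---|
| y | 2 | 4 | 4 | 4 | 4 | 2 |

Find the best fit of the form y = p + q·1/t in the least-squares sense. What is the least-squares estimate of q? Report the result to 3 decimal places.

Entries of XᵀX: Σ1 = 6, Σ1/t = 145/84, Σ1/t·1/t = 11953/7056.
And Σy = 20, Σ1/t·y = 160/21.
So XᵀX·[p, q]ᵀ = Xᵀy: [[6, 145/84]; [145/84, 11953/7056]]·[p, q]ᵀ = [20, 160/21]ᵀ.
Δ = 6·(11953/7056) − (145/84)² = 50693/7056.
p = (20·(11953/7056) − (145/84)·(160/21))/(50693/7056) = 146260/50693; q = (6·(160/21) − (145/84)·20)/(50693/7056) = 78960/50693.

q = 1.558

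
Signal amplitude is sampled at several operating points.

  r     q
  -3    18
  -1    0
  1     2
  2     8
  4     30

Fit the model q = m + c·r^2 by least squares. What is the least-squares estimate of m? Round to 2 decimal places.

Compute the Gram sums: Σ1 = 5, Σr^2 = 31, Σr^2·r^2 = 355.
Moment sums: Σq = 58, Σr^2·q = 676.
Normal equations: [[5, 31]; [31, 355]]·[m, c]ᵀ = [58, 676]ᵀ.
Eliminating c: 355·(row 1) − 31·(row 2) gives 814·m = 355·58 − 31·676 = -366, so m = -183/407.
Then c = (676 − 31·(-183/407))/355 = 791/407.

m = -0.45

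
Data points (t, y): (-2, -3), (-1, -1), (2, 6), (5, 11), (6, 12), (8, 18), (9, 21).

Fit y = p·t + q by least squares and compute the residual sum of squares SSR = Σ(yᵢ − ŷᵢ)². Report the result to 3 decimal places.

MᵀM·[p, q]ᵀ = Mᵀy reads: 215·p + 27·q = 479;  27·p + 7·q = 64.
(Σt·t = 215, Σt = 27, Σ1 = 7, Σt·y = 479, Σy = 64.)
Determinant 215·7 − 27² = 776.
p = (479·7 − 27·64)/776 = 1625/776; q = (215·64 − 27·479)/776 = 827/776.
Residuals: 95/776, 11/388, 579/776, -52/97, -1265/776, 141/776, 211/194; SSR = 3673/776.

SSR = 4.733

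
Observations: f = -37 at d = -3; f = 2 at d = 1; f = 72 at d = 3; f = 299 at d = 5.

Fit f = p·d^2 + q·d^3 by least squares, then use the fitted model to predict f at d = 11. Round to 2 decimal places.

Normal-equation sums: Σd^2·d^2 = 788, Σd^2·d^3 = 3126, Σd^3·d^3 = 17084.
Right-hand side: Σd^2·f = 7792, Σd^3·f = 40320.
Eliminating q: 17084·(row 1) − 3126·(row 2) gives 3690316·p = 17084·7792 − 3126·40320 = 7078208, so p = 1769552/922579.
Then q = (40320 − 3126·(1769552/922579))/17084 = 1853592/922579.
At d = 11: f̂ = (1769552/922579)·(121) + (1853592/922579)·(1331) = 2681246744/922579.

f̂ = 2906.25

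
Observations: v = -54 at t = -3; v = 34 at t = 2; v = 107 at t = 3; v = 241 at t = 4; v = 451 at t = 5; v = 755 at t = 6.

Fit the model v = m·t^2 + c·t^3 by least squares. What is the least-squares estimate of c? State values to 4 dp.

Setting ∂/∂m … = 0 gives: 2355·m + 11957·c = 42924;  11957·m + 67899·c = 239498.
(Σt^2·t^2 = 2355, Σt^2·t^3 = 11957, Σt^3·t^3 = 67899, Σt^2·v = 42924, Σt^3·v = 239498.)
Eliminating c: 67899·(row 1) − 11957·(row 2) gives 16932296·m = 67899·42924 − 11957·239498 = 50819090, so m = 25409545/8466148.
Then c = (239498 − 11957·(25409545/8466148))/67899 = 25387761/8466148.

c = 2.9987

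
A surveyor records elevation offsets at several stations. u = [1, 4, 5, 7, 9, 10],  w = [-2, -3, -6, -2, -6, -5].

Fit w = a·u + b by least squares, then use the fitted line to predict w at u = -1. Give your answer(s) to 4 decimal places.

Normal-equation sums: Σu·u = 272, Σu = 36, Σ1 = 6.
Moment sums: Σu·w = -162, Σw = -24.
So AᵀA·[a, b]ᵀ = Aᵀw: [[272, 36]; [36, 6]]·[a, b]ᵀ = [-162, -24]ᵀ.
Determinant 272·6 − 36² = 336.
a = ((-162)·6 − 36·(-24))/336 = -9/28; b = (272·(-24) − 36·(-162))/336 = -29/14.
At u = -1: ŵ = (-9/28)·(-1) + (-29/14)·(1) = -7/4.

ŵ = -1.7500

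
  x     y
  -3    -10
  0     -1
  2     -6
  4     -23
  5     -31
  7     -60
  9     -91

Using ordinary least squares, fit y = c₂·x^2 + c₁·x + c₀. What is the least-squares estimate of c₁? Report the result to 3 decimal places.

c₁ = -0.714

Forming AᵀA = [[9940, 1242, 184]; [1242, 184, 24]; [184, 24, 7]] and Aᵀy = [-11568, -1468, -222]ᵀ gives AᵀA·[c₂, c₁, c₀]ᵀ = Aᵀy.
Inverting the 3×3 Gram matrix, [c₂, c₁, c₀]ᵀ = [-88138/84931, -60652/84931, -15346/7721]ᵀ.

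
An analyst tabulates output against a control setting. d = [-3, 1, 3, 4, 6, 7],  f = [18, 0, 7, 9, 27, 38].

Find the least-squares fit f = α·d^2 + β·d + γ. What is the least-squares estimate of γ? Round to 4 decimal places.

With design matrix A, AᵀA = [[4116, 624, 120]; [624, 120, 18]; [120, 18, 6]] and Aᵀf = [3203, 431, 99]ᵀ.
Row-reducing yields α = 229/220, β = -32/15, γ = 229/110.

γ = 2.0818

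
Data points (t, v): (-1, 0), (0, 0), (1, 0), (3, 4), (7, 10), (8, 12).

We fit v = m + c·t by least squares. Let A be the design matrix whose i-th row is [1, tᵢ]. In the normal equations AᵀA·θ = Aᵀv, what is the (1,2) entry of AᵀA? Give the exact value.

18

Row 1 ↔ basis 1, column 2 ↔ basis t, so (AᵀA)_{1,2} = Σᵢ t = (1)·(-1) + (1)·(0) + (1)·(1) + (1)·(3) + (1)·(7) + (1)·(8) = 18.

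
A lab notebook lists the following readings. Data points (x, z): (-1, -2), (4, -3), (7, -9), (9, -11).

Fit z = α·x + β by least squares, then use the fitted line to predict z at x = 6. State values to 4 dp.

With design matrix A, AᵀA = [[147, 19]; [19, 4]] and Aᵀz = [-172, -25]ᵀ.
Determinant 147·4 − 19² = 227.
α = ((-172)·4 − 19·(-25))/227 = -213/227; β = (147·(-25) − 19·(-172))/227 = -407/227.
At x = 6: ẑ = (-213/227)·(6) + (-407/227)·(1) = -1685/227.

ẑ = -7.4229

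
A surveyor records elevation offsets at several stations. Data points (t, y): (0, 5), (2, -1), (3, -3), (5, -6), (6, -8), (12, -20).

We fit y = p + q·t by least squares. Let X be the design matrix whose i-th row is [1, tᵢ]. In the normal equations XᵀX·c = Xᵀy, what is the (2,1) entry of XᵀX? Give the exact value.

28

Row 2 ↔ basis t, column 1 ↔ basis 1, so (XᵀX)_{2,1} = Σᵢ t = (0)·(1) + (2)·(1) + (3)·(1) + (5)·(1) + (6)·(1) + (12)·(1) = 28.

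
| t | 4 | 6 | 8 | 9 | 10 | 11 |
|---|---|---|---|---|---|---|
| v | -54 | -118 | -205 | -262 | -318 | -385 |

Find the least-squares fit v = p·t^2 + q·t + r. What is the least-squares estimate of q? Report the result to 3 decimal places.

With design matrix X, XᵀX = [[36850, 3852, 418]; [3852, 418, 48]; [418, 48, 6]] and Xᵀv = [-117839, -12337, -1342]ᵀ.
Row-reducing yields p = -21701/7100, q = -2522/1775, r = 4507/7100.

q = -1.421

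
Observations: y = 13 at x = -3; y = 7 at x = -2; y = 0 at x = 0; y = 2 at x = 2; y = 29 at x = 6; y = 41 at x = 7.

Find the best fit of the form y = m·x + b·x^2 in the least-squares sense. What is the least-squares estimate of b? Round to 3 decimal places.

b = 1.021

Setting ∂/∂m … = 0 gives: 102·m + 532·b = 412;  532·m + 3810·b = 3206.
(Σx·x = 102, Σx·x^2 = 532, Σx^2·x^2 = 3810, Σx·y = 412, Σx^2·y = 3206.)
Eliminating b: 3810·(row 1) − 532·(row 2) gives 105596·m = 3810·412 − 532·3206 = -135872, so m = -33968/26399.
Then b = (3206 − 532·(-33968/26399))/3810 = 26957/26399.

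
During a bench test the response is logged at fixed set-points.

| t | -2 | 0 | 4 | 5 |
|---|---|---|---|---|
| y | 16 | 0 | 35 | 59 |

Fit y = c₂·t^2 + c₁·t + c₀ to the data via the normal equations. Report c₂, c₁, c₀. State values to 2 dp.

c₂ = 2.86, c₁ = -2.49, c₀ = -0.28

Entries of MᵀM: Σt^2·t^2 = 897, Σt^2·t = 181, Σt^2 = 45, Σt·t = 45, Σt = 7, Σ1 = 4.
For Mᵀy: Σt^2·y = 2099, Σt·y = 403, Σy = 110.
So MᵀM·[c₂, c₁, c₀]ᵀ = Mᵀy: [[897, 181, 45]; [181, 45, 7]; [45, 7, 4]]·[c₂, c₁, c₀]ᵀ = [2099, 403, 110]ᵀ.
Row-reducing yields c₂ = 13381/4684, c₁ = -11671/4684, c₀ = -651/2342.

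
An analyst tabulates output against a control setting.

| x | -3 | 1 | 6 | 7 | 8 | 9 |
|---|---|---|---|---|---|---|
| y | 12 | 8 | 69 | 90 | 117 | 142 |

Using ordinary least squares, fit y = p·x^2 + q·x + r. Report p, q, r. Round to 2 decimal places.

p = 1.50, q = 1.88, r = 4.25

Entries of MᵀM: Σx^2·x^2 = 14436, Σx^2·x = 1774, Σx^2 = 240, Σx·x = 240, Σx = 28, Σ1 = 6.
Moment sums: Σx^2·y = 26000, Σx·y = 3230, Σy = 438.
Normal equations: [[14436, 1774, 240]; [1774, 240, 28]; [240, 28, 6]]·[p, q, r]ᵀ = [26000, 3230, 438]ᵀ.
Row-reducing yields p = 113627/75765, q = 47394/25255, r = 322249/75765.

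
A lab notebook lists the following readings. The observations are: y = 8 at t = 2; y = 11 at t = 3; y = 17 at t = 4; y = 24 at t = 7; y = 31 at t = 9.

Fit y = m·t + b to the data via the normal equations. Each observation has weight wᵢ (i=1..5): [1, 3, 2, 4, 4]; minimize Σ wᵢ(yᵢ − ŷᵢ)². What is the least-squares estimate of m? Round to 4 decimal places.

m = 3.1901

With design matrix X, XᵀWX = [[583, 83]; [83, 14]] and XᵀWy = [2039, 295]ᵀ.
Eliminating b: 14·(row 1) − 83·(row 2) gives 1273·m = 14·2039 − 83·295 = 4061, so m = 4061/1273.
Then b = (295 − 83·(4061/1273))/14 = 2748/1273.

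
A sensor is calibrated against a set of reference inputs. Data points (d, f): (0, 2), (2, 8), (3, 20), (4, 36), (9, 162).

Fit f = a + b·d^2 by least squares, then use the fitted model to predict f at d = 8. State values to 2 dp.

f̂ = 128.72

XᵀX·[a, b]ᵀ = Xᵀf reads: 5·a + 110·b = 228;  110·a + 6914·b = 13910.
(Σ1 = 5, Σd^2 = 110, Σd^2·d^2 = 6914, Σf = 228, Σd^2·f = 13910.)
Δ = 5·6914 − 110² = 22470.
a = (228·6914 − 110·13910)/22470 = 23146/11235; b = (5·13910 − 110·228)/22470 = 4447/2247.
At d = 8: f̂ = (23146/11235)·(1) + (4447/2247)·(64) = 68866/535.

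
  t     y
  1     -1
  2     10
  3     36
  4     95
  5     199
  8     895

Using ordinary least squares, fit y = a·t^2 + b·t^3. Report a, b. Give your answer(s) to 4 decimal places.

a = -2.0427, b = 2.0032

Compute the Gram sums: Σt^2·t^2 = 5075, Σt^2·t^3 = 37193, Σt^3·t^3 = 282659.
For Xᵀy: Σt^2·y = 64138, Σt^3·y = 490246.
XᵀX·[a, b]ᵀ = Xᵀy becomes [[5075, 37193]; [37193, 282659]]·[a, b]ᵀ = [64138, 490246]ᵀ.
Eliminating b: 282659·(row 1) − 37193·(row 2) gives 51175176·a = 282659·64138 − 37193·490246 = -104536536, so a = -335053/164023.
Then b = (490246 − 37193·(-335053/164023))/282659 = 4271409/2132299.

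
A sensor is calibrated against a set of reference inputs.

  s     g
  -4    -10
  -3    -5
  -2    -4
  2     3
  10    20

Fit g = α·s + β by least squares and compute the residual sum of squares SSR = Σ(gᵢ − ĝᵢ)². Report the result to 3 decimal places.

SSR = 5.066

MᵀM·[α, β]ᵀ = Mᵀg reads: 133·α + 3·β = 269;  3·α + 5·β = 4.
(Σs·s = 133, Σs = 3, Σ1 = 5, Σs·g = 269, Σg = 4.)
Δ = 133·5 − 3² = 656.
α = (269·5 − 3·4)/656 = 1333/656; β = (133·4 − 3·269)/656 = -275/656.
Residuals: -953/656, 497/328, 317/656, -423/656, 65/656; SSR = 3323/656.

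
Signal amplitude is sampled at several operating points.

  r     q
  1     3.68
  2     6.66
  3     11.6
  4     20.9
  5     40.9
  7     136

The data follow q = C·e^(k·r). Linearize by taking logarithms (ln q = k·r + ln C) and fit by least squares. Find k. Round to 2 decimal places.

k = 0.60

Linearized form: ln q = k·r + ln C. From the 6 transformed points,
Σr = 22.0000, Σ(r)² = 104.0000, Σln q = 17.3136, Σr·ln q = 77.5514.
Equations: 104.0000·k + 22.0000·ln C = 77.5514;  22.0000·k + 6·ln C = 17.3136.
Slope k = (n·Σr·ln q − Σr·Σln q)/(n·Σ(r)² − (Σr)²) = (6·77.5514 − 22.0000·17.3136)/140.0000 = 0.60293; ln C = (Σln q − k·Σr)/n = 0.67486.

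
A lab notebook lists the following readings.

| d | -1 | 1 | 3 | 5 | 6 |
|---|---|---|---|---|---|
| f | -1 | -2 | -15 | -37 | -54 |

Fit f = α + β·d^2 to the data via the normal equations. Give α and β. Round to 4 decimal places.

α = -0.3995, β = -1.4861

Sums needed: Σ1 = 5, Σd^2 = 72, Σd^2·d^2 = 2004.
And Σf = -109, Σd^2·f = -3007.
So MᵀM·[α, β]ᵀ = Mᵀf: [[5, 72]; [72, 2004]]·[α, β]ᵀ = [-109, -3007]ᵀ.
Eliminating β: 2004·(row 1) − 72·(row 2) gives 4836·α = 2004·(-109) − 72·(-3007) = -1932, so α = -161/403.
Then β = ((-3007) − 72·(-161/403))/2004 = -7187/4836.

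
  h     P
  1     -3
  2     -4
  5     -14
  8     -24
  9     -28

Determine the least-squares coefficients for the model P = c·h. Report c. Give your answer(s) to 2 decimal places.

c = -3.00

Setting ∂/∂c … = 0 gives: 175·c = -525.
Hence c = -525 / 175 ≈ -3.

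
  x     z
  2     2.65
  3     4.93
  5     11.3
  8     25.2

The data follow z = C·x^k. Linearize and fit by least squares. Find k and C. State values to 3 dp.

k = 1.626, C = 0.842

Let Y = ln z. Fitting Y = k·ln x + ln C by least squares:
Sums: Σln x = 5.4806, Σ(ln x)² = 8.6018, Σln z = 8.2215, Σln x·ln z = 13.0408.
Normal system: [[8.6018, 5.4806]; [5.4806, 4]]·[k, ln C]ᵀ = [13.0408, 8.2215]ᵀ.
Δ = 8.6018·4 − (5.4806)² = 4.3697; k = (13.0408·4 − 5.4806·8.2215)/4.3697 = 1.62570, ln C = (8.6018·8.2215 − 5.4806·13.0408)/4.3697 = -0.17208, so C = exp(-0.17208) = 0.84191.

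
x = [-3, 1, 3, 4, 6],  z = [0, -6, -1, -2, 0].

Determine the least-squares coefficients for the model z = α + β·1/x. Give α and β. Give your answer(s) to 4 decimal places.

Normal-equation sums: Σ1 = 5, Σ1/x = 17/12, Σ1/x·1/x = 21/16.
And Σz = -9, Σ1/x·z = -41/6.
Determinant 5·(21/16) − (17/12)² = 41/9.
α = ((-9)·(21/16) − (17/12)·(-41/6))/(41/9) = -307/656; β = (5·(-41/6) − (17/12)·(-9))/(41/9) = -771/164.

α = -0.4680, β = -4.7012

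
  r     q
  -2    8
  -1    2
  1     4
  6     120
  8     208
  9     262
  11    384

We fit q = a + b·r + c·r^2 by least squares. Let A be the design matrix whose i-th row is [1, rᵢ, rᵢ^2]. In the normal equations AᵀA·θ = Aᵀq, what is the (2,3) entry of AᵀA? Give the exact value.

2780

Row 2 ↔ basis r, column 3 ↔ basis r^2, so (AᵀA)_{2,3} = Σᵢ (r)·(r^2) = (-2)·(4) + (-1)·(1) + (1)·(1) + (6)·(36) + (8)·(64) + (9)·(81) + (11)·(121) = 2780.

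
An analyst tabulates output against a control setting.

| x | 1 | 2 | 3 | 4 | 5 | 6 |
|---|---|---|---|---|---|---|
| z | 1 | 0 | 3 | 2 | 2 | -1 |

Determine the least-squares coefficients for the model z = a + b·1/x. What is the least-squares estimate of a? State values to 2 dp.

Compute the Gram sums: Σ1 = 6, Σ1/x = 49/20, Σ1/x·1/x = 5369/3600.
Moment sums: Σz = 7, Σ1/x·z = 41/15.
Normal equations: [[6, 49/20]; [49/20, 5369/3600]]·[a, b]ᵀ = [7, 41/15]ᵀ.
Eliminating b: (5369/3600)·(row 1) − (49/20)·(row 2) gives (707/240)·a = (5369/3600)·7 − (49/20)·(41/15) = 539/144, so a = 385/303.
Then b = ((41/15) − (49/20)·(385/303))/(5369/3600) = -180/707.

a = 1.27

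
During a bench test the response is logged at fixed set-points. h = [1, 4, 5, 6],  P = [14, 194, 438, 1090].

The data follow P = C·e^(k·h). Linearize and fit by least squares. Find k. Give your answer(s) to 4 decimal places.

Linearized form: ln P = k·h + ln C. From the 4 transformed points,
Over the data: Σh = 16.0000, Σ(h)² = 78.0000, Σln P = 20.9831, Σh·ln P = 96.0852.
Normal system: [[78.0000, 16.0000]; [16.0000, 4]]·[k, ln C]ᵀ = [96.0852, 20.9831]ᵀ.
Slope k = (n·Σh·ln P − Σh·Σln P)/(n·Σ(h)² − (Σh)²) = (4·96.0852 − 16.0000·20.9831)/56.0000 = 0.86807; ln C = (Σln P − k·Σh)/n = 1.77351.

k = 0.8681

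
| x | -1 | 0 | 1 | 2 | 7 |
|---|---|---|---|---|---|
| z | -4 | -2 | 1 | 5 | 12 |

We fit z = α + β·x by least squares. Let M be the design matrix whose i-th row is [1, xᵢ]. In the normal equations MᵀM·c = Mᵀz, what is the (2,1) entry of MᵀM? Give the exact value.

9

Row 2 ↔ basis x, column 1 ↔ basis 1, so (MᵀM)_{2,1} = Σᵢ x = (-1)·(1) + (0)·(1) + (1)·(1) + (2)·(1) + (7)·(1) = 9.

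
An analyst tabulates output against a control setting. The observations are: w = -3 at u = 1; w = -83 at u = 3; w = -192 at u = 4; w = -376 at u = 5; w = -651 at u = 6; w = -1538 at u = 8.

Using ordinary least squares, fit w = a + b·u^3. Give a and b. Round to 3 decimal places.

AᵀA·[a, b]ᵀ = Aᵀw reads: 6·a + 945·b = -2843;  945·a + 329251·b = -989604.
(Σ1 = 6, Σu^3 = 945, Σu^3·u^3 = 329251, Σw = -2843, Σu^3·w = -989604.)
det = 6·329251 − 945² = 1082481.
a = ((-2843)·329251 − 945·(-989604))/1082481 = -884813/1082481; b = (6·(-989604) − 945·(-2843))/1082481 = -1083663/360827.

a = -0.817, b = -3.003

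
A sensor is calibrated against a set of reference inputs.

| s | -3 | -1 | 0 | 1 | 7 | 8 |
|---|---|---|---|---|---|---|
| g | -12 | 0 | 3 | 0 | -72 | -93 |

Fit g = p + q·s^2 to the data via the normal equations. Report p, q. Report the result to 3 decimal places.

With design matrix A, AᵀA = [[6, 124]; [124, 6580]] and Aᵀg = [-174, -9588]ᵀ.
Determinant 6·6580 − 124² = 24104.
p = ((-174)·6580 − 124·(-9588))/24104 = 5499/3013; q = (6·(-9588) − 124·(-174))/24104 = -4494/3013.

p = 1.825, q = -1.492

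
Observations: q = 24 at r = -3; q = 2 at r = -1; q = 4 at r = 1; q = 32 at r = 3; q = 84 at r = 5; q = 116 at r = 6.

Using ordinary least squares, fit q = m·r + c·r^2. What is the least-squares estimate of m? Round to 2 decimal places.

m = 1.27

From the data, Σr·r = 81, Σr·r^2 = 341, Σr^2·r^2 = 2085.
Right-hand side: Σr·q = 1142, Σr^2·q = 6786.
Eliminating c: 2085·(row 1) − 341·(row 2) gives 52604·m = 2085·1142 − 341·6786 = 67044, so m = 16761/13151.
Then c = (6786 − 341·(16761/13151))/2085 = 40061/13151.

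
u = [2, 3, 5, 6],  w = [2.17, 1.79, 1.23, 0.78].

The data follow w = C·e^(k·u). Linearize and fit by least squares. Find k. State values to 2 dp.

Taking logs, ln w = k·u + ln C, so regress ln w on u.
XᵀX = [[74.0000, 16.0000]; [16.0000, 4]], rhs = [2.8404, 1.3155]ᵀ  (here Σu = 16.0000, Σ(u)² = 74.0000, Σln w = 1.3155, Σu·ln w = 2.8404).
Solving (det = 40.0000): k = -0.24216, ln C = 1.29751.

k = -0.24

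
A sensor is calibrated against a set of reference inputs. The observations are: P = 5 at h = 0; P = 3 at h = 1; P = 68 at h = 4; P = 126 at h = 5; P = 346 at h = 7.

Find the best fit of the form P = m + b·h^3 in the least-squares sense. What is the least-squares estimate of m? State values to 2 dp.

The normal system AᵀA·[m, b]ᵀ = AᵀP is [[5, 533]; [533, 137371]]·[m, b]ᵀ = [548, 138783]ᵀ.
Determinant 5·137371 − 533² = 402766.
m = (548·137371 − 533·138783)/402766 = 100613/30982; b = (5·138783 − 533·548)/402766 = 401831/402766.

m = 3.25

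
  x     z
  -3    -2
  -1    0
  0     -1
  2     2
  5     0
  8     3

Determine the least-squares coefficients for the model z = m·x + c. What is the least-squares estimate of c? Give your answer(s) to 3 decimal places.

c = -0.338

Forming MᵀM = [[103, 11]; [11, 6]] and Mᵀz = [34, 2]ᵀ gives MᵀM·[m, c]ᵀ = Mᵀz.
Eliminating c: 6·(row 1) − 11·(row 2) gives 497·m = 6·34 − 11·2 = 182, so m = 26/71.
Then c = (2 − 11·(26/71))/6 = -24/71.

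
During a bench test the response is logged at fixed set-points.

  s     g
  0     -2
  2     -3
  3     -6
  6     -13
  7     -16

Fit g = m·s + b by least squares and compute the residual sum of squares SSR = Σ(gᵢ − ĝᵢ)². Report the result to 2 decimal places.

Setting ∂/∂m … = 0 gives: 98·m + 18·b = -214;  18·m + 5·b = -40.
(Σs·s = 98, Σs = 18, Σ1 = 5, Σs·g = -214, Σg = -40.)
Δ = 98·5 − 18² = 166.
m = ((-214)·5 − 18·(-40))/166 = -175/83; b = (98·(-40) − 18·(-214))/166 = -34/83.
Residuals: -132/83, 135/83, 61/83, 5/83, -69/83; SSR = 532/83.

SSR = 6.41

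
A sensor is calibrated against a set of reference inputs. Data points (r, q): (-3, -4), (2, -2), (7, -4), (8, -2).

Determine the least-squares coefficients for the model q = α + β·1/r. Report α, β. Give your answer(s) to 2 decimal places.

α = -3.25, β = 2.33

Setting ∂/∂α … = 0 gives: 4·α + (73/168)·β = -12;  (73/168)·α + (11209/28224)·β = -41/84.
Eliminating β: (11209/28224)·(row 1) − (73/168)·(row 2) gives (13169/9408)·α = (11209/28224)·(-12) − (73/168)·(-41/84) = -64261/14112, so α = -128522/39507.
Then β = ((-41/84) − (73/168)·(-128522/39507))/(11209/28224) = 30688/13169.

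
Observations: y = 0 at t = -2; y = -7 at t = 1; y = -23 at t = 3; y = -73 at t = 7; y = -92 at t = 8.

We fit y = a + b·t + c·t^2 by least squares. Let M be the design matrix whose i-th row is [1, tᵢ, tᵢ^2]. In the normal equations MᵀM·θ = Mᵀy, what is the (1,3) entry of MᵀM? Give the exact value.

Row 1 ↔ basis 1, column 3 ↔ basis t^2, so (MᵀM)_{1,3} = Σᵢ t^2 = (1)·(4) + (1)·(1) + (1)·(9) + (1)·(49) + (1)·(64) = 127.

127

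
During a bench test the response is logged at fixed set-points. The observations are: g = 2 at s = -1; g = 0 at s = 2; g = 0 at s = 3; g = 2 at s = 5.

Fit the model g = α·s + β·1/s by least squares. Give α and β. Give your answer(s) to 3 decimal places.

α = 0.456, β = -2.443

Normal-equation sums: Σs·s = 39, Σs·1/s = 4, Σ1/s·1/s = 1261/900.
And Σs·g = 8, Σ1/s·g = -8/5.
det = 39·(1261/900) − 4² = 11593/300.
α = (8·(1261/900) − 4·(-8/5))/(11593/300) = 15848/34779; β = (39·(-8/5) − 4·8)/(11593/300) = -28320/11593.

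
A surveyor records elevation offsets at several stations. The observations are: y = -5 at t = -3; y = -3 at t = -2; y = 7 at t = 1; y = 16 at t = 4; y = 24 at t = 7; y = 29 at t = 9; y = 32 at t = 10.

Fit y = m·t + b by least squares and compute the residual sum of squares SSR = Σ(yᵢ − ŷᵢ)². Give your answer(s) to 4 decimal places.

SSR = 2.2316

Compute the Gram sums: Σt·t = 260, Σt = 26, Σ1 = 7.
Right-hand side: Σt·y = 841, Σy = 100.
MᵀM·[m, b]ᵀ = Mᵀy becomes [[260, 26]; [26, 7]]·[m, b]ᵀ = [841, 100]ᵀ.
Eliminating b: 7·(row 1) − 26·(row 2) gives 1144·m = 7·841 − 26·100 = 3287, so m = 3287/1144.
Then b = (100 − 26·(3287/1144))/7 = 159/44.
Residuals: 7/1144, -124/143, 587/1144, 511/572, 313/1144, -541/1144, -9/26; SSR = 2553/1144.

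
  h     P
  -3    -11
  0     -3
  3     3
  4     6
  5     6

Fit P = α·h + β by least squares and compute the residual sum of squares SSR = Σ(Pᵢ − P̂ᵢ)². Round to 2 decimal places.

Compute the Gram sums: Σh·h = 59, Σh = 9, Σ1 = 5.
Moment sums: Σh·P = 96, ΣP = 1.
So AᵀA·[α, β]ᵀ = AᵀP: [[59, 9]; [9, 5]]·[α, β]ᵀ = [96, 1]ᵀ.
Δ = 59·5 − 9² = 214.
α = (96·5 − 9·1)/214 = 471/214; β = (59·1 − 9·96)/214 = -805/214.
Residuals: -68/107, 163/214, 17/107, 205/214, -133/107; SSR = 743/214.

SSR = 3.47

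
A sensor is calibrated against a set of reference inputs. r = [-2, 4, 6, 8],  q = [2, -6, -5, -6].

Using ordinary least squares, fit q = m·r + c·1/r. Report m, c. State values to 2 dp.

With design matrix A, AᵀA = [[120, 4]; [4, 205/576]] and Aᵀq = [-106, -49/12]ᵀ.
det = 120·(205/576) − 4² = 641/24.
m = ((-106)·(205/576) − 4·(-49/12))/(641/24) = -6161/7692; c = (120·(-49/12) − 4·(-106))/(641/24) = -1584/641.

m = -0.80, c = -2.47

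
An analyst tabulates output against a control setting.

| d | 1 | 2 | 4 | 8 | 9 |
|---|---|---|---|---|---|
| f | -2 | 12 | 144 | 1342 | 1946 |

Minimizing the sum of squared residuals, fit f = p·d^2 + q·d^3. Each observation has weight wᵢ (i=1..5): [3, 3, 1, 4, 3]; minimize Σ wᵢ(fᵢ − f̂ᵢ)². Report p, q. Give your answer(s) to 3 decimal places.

p = -3.283, q = 3.033

Entries of AᵀWA: Σwᵢ·d^2·d^2 = 36374, Σwᵢ·d^2·d^3 = 309342, Σwᵢ·d^3·d^3 = 2647190.
Moment sums: Σwᵢ·d^2·f = 818872, Σwᵢ·d^3·f = 7013816.
Normal equations: [[36374, 309342]; [309342, 2647190]]·[p, q]ᵀ = [818872, 7013816]ᵀ.
Eliminating q: 2647190·(row 1) − 309342·(row 2) gives 596416096·p = 2647190·818872 − 309342·7013816 = -1958099392, so p = -61190606/18638003.
Then q = (7013816 − 309342·(-61190606/18638003))/2647190 = 56532530/18638003.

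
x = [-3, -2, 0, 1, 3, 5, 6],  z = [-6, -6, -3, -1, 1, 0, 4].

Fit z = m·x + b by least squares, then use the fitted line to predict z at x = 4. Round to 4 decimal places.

Entries of MᵀM: Σx·x = 84, Σx = 10, Σ1 = 7.
Right-hand side: Σx·z = 56, Σz = -11.
So MᵀM·[m, b]ᵀ = Mᵀz: [[84, 10]; [10, 7]]·[m, b]ᵀ = [56, -11]ᵀ.
Eliminating b: 7·(row 1) − 10·(row 2) gives 488·m = 7·56 − 10·(-11) = 502, so m = 251/244.
Then b = ((-11) − 10·(251/244))/7 = -371/122.
At x = 4: ẑ = (251/244)·(4) + (-371/122)·(1) = 131/122.

ẑ = 1.0738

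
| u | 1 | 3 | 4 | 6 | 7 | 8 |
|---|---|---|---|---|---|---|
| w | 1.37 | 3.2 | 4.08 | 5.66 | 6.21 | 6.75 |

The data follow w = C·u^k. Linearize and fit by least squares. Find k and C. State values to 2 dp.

Linearized form: ln w = k·ln u + ln C. From the 6 transformed points,
Σln u = 8.3020, Σ(ln u)² = 14.4498, Σln w = 8.3532, Σln u·ln w = 13.8573.
Equations: 14.4498·k + 8.3020·ln C = 13.8573;  8.3020·k + 6·ln C = 8.3532.
Solving (det = 17.7753): k = 0.77611, ln C = 0.31832, so C = exp(0.31832) = 1.37481.

k = 0.78, C = 1.37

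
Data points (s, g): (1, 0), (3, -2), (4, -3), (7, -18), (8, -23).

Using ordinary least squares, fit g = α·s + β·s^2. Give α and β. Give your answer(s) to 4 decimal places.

Setting ∂/∂α … = 0 gives: 139·α + 947·β = -328;  947·α + 6835·β = -2420.
Δ = 139·6835 − 947² = 53256.
α = ((-328)·6835 − 947·(-2420))/53256 = 4155/4438; β = (139·(-2420) − 947·(-328))/53256 = -2147/4438.

α = 0.9362, β = -0.4838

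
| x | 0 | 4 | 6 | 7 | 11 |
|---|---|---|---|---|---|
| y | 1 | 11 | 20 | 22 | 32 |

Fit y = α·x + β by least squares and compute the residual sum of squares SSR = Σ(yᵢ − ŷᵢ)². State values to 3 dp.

SSR = 6.405

With design matrix A, AᵀA = [[222, 28]; [28, 5]] and Aᵀy = [670, 86]ᵀ.
Determinant 222·5 − 28² = 326.
α = (670·5 − 28·86)/326 = 471/163; β = (222·86 − 28·670)/326 = 166/163.
Residuals: -3/163, -257/163, 268/163, 123/163, -131/163; SSR = 1044/163.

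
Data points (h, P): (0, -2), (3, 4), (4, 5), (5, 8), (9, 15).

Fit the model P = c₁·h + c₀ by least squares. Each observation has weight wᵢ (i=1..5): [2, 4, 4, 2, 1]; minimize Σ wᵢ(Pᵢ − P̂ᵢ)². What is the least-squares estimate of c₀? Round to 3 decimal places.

Forming MᵀWM = [[231, 47]; [47, 13]] and MᵀWP = [343, 63]ᵀ gives MᵀWM·[c₁, c₀]ᵀ = MᵀWP.
Δ = 231·13 − 47² = 794.
c₁ = (343·13 − 47·63)/794 = 749/397; c₀ = (231·63 − 47·343)/794 = -784/397.

c₀ = -1.975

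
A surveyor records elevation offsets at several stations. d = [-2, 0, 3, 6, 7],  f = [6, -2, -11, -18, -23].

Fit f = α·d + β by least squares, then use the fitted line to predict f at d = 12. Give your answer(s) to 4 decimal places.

f̂ = -37.7007

Setting ∂/∂α … = 0 gives: 98·α + 14·β = -314;  14·α + 5·β = -48.
det = 98·5 − 14² = 294.
α = ((-314)·5 − 14·(-48))/294 = -449/147; β = (98·(-48) − 14·(-314))/294 = -22/21.
At d = 12: f̂ = (-449/147)·(12) + (-22/21)·(1) = -5542/147.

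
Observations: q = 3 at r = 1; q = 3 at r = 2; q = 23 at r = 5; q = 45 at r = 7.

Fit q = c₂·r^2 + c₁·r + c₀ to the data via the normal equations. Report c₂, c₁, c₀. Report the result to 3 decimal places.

c₂ = 1.079, c₁ = -1.475, c₀ = 2.718

Compute the Gram sums: Σr^2·r^2 = 3043, Σr^2·r = 477, Σr^2 = 79, Σr·r = 79, Σr = 15, Σ1 = 4.
Right-hand side: Σr^2·q = 2795, Σr·q = 439, Σq = 74.
Row-reducing yields c₂ = 191/177, c₁ = -87/59, c₀ = 481/177.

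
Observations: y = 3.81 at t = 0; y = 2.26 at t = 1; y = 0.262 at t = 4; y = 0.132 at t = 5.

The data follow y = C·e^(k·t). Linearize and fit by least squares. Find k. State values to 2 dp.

Taking logs, ln y = k·t + ln C, so regress ln y on t.
AᵀA = [[42.0000, 10.0000]; [10.0000, 4]], rhs = [-14.6670, -1.2114]ᵀ  (here Σt = 10.0000, Σ(t)² = 42.0000, Σln y = -1.2114, Σt·ln y = -14.6670).
Slope k = (n·Σt·ln y − Σt·Σln y)/(n·Σ(t)² − (Σt)²) = (4·-14.6670 − 10.0000·-1.2114)/68.0000 = -0.68462; ln C = (Σln y − k·Σt)/n = 1.40872.

k = -0.68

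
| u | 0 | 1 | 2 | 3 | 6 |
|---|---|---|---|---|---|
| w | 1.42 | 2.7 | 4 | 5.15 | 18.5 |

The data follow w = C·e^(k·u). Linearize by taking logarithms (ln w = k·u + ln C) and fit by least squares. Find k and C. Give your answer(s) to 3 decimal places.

Linearized form: ln w = k·u + ln C. From the 5 transformed points,
AᵀA = [[50.0000, 12.0000]; [12.0000, 5]], rhs = [26.1895, 7.2870]ᵀ  (here Σu = 12.0000, Σ(u)² = 50.0000, Σln w = 7.2870, Σu·ln w = 26.1895).
Solving (det = 106.0000): k = 0.41041, ln C = 0.47241, so C = exp(0.47241) = 1.60385.

k = 0.410, C = 1.604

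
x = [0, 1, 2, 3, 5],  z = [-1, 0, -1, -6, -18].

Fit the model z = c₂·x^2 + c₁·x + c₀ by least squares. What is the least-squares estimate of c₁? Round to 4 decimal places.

c₁ = 1.5434

Sums needed: Σx^2·x^2 = 723, Σx^2·x = 161, Σx^2 = 39, Σx·x = 39, Σx = 11, Σ1 = 5.
Moment sums: Σx^2·z = -508, Σx·z = -110, Σz = -26.
MᵀM·[c₂, c₁, c₀]ᵀ = Mᵀz becomes [[723, 161, 39]; [161, 39, 11]; [39, 11, 5]]·[c₂, c₁, c₀]ᵀ = [-508, -110, -26]ᵀ.
Inverting the 3×3 Gram matrix, [c₂, c₁, c₀]ᵀ = [-683/679, 1048/679, -509/679]ᵀ.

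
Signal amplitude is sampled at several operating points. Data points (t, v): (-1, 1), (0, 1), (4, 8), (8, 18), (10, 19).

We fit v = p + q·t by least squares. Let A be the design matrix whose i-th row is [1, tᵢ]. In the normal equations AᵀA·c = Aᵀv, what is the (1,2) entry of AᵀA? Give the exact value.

Row 1 ↔ basis 1, column 2 ↔ basis t, so (AᵀA)_{1,2} = Σᵢ t = (1)·(-1) + (1)·(0) + (1)·(4) + (1)·(8) + (1)·(10) = 21.

21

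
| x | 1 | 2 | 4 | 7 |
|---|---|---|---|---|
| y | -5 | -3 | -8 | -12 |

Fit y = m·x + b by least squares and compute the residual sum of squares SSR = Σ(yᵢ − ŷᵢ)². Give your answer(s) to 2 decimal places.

SSR = 5.95

With design matrix M, MᵀM = [[70, 14]; [14, 4]] and Mᵀy = [-127, -28]ᵀ.
Eliminating b: 4·(row 1) − 14·(row 2) gives 84·m = 4·(-127) − 14·(-28) = -116, so m = -29/21.
Then b = ((-28) − 14·(-29/21))/4 = -13/6.
Residuals: -61/42, 27/14, -13/42, -1/6; SSR = 125/21.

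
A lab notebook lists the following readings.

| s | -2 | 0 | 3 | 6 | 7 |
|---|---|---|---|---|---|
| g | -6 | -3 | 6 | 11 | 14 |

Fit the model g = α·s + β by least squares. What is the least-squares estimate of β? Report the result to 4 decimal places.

β = -1.9048

Entries of AᵀA: Σs·s = 98, Σs = 14, Σ1 = 5.
And Σs·g = 194, Σg = 22.
Normal equations: [[98, 14]; [14, 5]]·[α, β]ᵀ = [194, 22]ᵀ.
Δ = 98·5 − 14² = 294.
α = (194·5 − 14·22)/294 = 331/147; β = (98·22 − 14·194)/294 = -40/21.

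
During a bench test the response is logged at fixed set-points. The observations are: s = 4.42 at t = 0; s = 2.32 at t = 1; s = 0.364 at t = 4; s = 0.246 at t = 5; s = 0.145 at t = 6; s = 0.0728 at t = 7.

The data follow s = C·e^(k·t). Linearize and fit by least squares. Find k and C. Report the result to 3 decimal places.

With ln sᵢ as the transformed response and tᵢ as the regressor:
Sums: Σt = 23.0000, Σ(t)² = 127.0000, Σln s = -4.6364, Σt·ln s = -40.1394.
Normal system: [[127.0000, 23.0000]; [23.0000, 6]]·[k, ln C]ᵀ = [-40.1394, -4.6364]ᵀ.
Solving (det = 233.0000): k = -0.57596, ln C = 1.43513, so C = exp(1.43513) = 4.20019.

k = -0.576, C = 4.200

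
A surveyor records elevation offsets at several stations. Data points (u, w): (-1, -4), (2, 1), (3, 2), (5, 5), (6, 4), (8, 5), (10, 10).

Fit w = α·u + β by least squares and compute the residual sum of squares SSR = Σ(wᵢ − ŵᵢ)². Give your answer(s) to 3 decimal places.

SSR = 8.712

Normal-equation sums: Σu·u = 239, Σu = 33, Σ1 = 7.
Right-hand side: Σu·w = 201, Σw = 23.
Normal equations: [[239, 33]; [33, 7]]·[α, β]ᵀ = [201, 23]ᵀ.
Δ = 239·7 − 33² = 584.
α = (201·7 − 33·23)/584 = 81/73; β = (239·23 − 33·201)/584 = -142/73.
Residuals: -69/73, 53/73, 45/73, 102/73, -52/73, -141/73, 62/73; SSR = 636/73.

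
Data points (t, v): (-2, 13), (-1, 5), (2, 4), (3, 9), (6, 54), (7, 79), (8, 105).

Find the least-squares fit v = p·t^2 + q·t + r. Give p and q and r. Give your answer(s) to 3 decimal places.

p = 1.971, q = -2.663, r = 0.159

From the data, Σt^2·t^2 = 7907, Σt^2·t = 1097, Σt^2 = 167, Σt·t = 167, Σt = 23, Σ1 = 7.
For Mᵀv: Σt^2·v = 12689, Σt·v = 1721, Σv = 269.
MᵀM·[p, q, r]ᵀ = Mᵀv becomes [[7907, 1097, 167]; [1097, 167, 23]; [167, 23, 7]]·[p, q, r]ᵀ = [12689, 1721, 269]ᵀ.
Solving the 3×3 system (Gaussian elimination) gives p = 66730/33859, q = -90150/33859, r = 5373/33859.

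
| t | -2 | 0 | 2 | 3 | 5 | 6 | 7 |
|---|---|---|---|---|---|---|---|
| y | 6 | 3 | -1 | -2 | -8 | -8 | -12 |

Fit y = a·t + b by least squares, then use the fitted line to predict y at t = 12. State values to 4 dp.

With design matrix X, XᵀX = [[127, 21]; [21, 7]] and Xᵀy = [-192, -22]ᵀ.
Δ = 127·7 − 21² = 448.
a = ((-192)·7 − 21·(-22))/448 = -63/32; b = (127·(-22) − 21·(-192))/448 = 619/224.
At t = 12: ŷ = (-63/32)·(12) + (619/224)·(1) = -4673/224.

ŷ = -20.8616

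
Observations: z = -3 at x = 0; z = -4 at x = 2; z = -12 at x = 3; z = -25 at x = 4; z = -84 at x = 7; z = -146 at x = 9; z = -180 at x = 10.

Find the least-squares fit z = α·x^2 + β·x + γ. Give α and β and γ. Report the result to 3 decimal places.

α = -2.066, β = 2.784, γ = -2.334

Normal-equation sums: Σx^2·x^2 = 19315, Σx^2·x = 2171, Σx^2 = 259, Σx·x = 259, Σx = 35, Σ1 = 7.
For Aᵀz: Σx^2·z = -34466, Σx·z = -3846, Σz = -454.
So AᵀA·[α, β, γ]ᵀ = Aᵀz: [[19315, 2171, 259]; [2171, 259, 35]; [259, 35, 7]]·[α, β, γ]ᵀ = [-34466, -3846, -454]ᵀ.
Row-reducing yields α = -719/348, β = 323/116, γ = -2843/1218.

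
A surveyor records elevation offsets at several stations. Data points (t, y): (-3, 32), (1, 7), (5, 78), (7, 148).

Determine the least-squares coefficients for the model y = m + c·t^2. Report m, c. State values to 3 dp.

m = 4.813, c = 2.926

The normal equations are: 4·m + 84·c = 265;  84·m + 3108·c = 9497.
Eliminating c: 3108·(row 1) − 84·(row 2) gives 5376·m = 3108·265 − 84·9497 = 25872, so m = 77/16.
Then c = (9497 − 84·(77/16))/3108 = 983/336.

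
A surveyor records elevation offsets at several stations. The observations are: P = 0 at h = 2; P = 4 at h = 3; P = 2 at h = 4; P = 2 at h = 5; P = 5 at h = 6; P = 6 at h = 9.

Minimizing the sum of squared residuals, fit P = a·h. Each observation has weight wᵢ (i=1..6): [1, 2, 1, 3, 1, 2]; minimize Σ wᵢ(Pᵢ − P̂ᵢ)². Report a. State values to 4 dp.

The normal system MᵀWM·[a]ᵀ = MᵀWP is [[311]]·[a]ᵀ = [200]ᵀ.
Hence a = 200 / 311 ≈ 0.643087.

a = 0.6431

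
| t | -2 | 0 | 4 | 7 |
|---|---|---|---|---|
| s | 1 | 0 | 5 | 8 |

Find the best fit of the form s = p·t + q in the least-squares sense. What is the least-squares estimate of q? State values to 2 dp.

q = 1.54

MᵀM·[p, q]ᵀ = Mᵀs reads: 69·p + 9·q = 74;  9·p + 4·q = 14.
(Σt·t = 69, Σt = 9, Σ1 = 4, Σt·s = 74, Σs = 14.)
Δ = 69·4 − 9² = 195.
p = (74·4 − 9·14)/195 = 34/39; q = (69·14 − 9·74)/195 = 20/13.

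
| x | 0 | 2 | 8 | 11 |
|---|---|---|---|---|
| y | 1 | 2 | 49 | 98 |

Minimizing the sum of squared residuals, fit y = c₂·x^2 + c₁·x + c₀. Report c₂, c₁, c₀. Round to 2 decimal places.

Setting ∂/∂c₂ … = 0 gives: 18753·c₂ + 1851·c₁ + 189·c₀ = 15002;  1851·c₂ + 189·c₁ + 21·c₀ = 1474;  189·c₂ + 21·c₁ + 4·c₀ = 150.
Row-reducing yields c₂ = 2249/2406, c₁ = -17753/12030, c₀ = 2167/2005.

c₂ = 0.93, c₁ = -1.48, c₀ = 1.08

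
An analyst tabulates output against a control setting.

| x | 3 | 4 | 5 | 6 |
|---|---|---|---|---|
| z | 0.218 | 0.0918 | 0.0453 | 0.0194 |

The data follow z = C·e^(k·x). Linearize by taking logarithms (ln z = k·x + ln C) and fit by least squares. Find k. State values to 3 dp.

Taking logs, ln z = k·x + ln C, so regress ln z on x.
Σx = 18.0000, Σ(x)² = 86.0000, Σln z = -10.9483, Σx·ln z = -53.2495.
Normal system: [[86.0000, 18.0000]; [18.0000, 4]]·[k, ln C]ᵀ = [-53.2495, -10.9483]ᵀ.
Δ = 86.0000·4 − (18.0000)² = 20.0000; k = (-53.2495·4 − 18.0000·-10.9483)/20.0000 = -0.79640, ln C = (86.0000·-10.9483 − 18.0000·-53.2495)/20.0000 = 0.84670.

k = -0.796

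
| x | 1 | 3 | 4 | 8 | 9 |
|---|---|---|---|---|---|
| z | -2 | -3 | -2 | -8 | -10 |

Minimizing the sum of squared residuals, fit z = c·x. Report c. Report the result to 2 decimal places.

Normal-equation sums: Σx·x = 171.
Moment sums: Σx·z = -173.
So AᵀA·[c]ᵀ = Aᵀz: [[171]]·[c]ᵀ = [-173]ᵀ.
Hence c = -173 / 171 ≈ -1.0117.

c = -1.01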